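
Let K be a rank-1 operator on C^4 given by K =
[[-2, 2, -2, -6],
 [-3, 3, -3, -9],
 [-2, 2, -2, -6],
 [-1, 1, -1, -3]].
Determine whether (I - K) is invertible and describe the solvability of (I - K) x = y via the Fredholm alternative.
(I - K) is invertible (det(I - K) = 5 ≠ 0), so for every y in C^4 the equation (I - K) x = y has a unique solution.

K has rank 1, so it is an outer product K = u v^T: every row of K is a multiple of one row vector. Reading off the entries, u = (-2, -3, -2, -1) and v = (1, -1, 1, 3) (row i of K equals u_i·v^T). A rank-one matrix u v^T satisfies K u = u (v·u) and kills the (3)-dimensional subspace v^⊥, so its characteristic polynomial is lambda^3 (lambda - v·u) with v·u = tr K = -4. Hence the eigenvalues of I - K are 1 (multiplicity 3) and 1 - (-4) = 5, so det(I - K) = 5. (Direct check: I - K =
[[3, -2, 2, 6],
 [3, -2, 3, 9],
 [2, -2, 3, 6],
 [1, -1, 1, 4]]
has determinant 5.) The finite-dimensional Fredholm alternative says: either (I - K) is invertible, or ker(I - K) ≠ {0} and then range(I - K) = ker((I - K)^*)^⊥, with dim ker(I - K) = dim ker((I - K)^*). Since det(I - K) ≠ 0, 1 is not an eigenvalue of K and ker(I - K) = {0}, so we are in the first case: for every y there is a unique x = (I - K)^(-1) y. Explicitly, by the Sherman–Morrison formula, (I - u v^T)^(-1) = I + u v^T/(1 - v·u), i.e. (I - K)^(-1) = I + K/(5).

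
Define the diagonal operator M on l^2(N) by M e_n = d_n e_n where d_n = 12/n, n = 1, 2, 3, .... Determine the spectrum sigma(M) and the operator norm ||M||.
sigma(M) = {12/n : n ≥ 1} ∪ {0}; ||M|| = 12

A bounded diagonal operator on l^2 with diagonal entries d_n has spectrum equal to the closure of {d_n : n ≥ 1}: every d_n is an eigenvalue (with eigenvector e_n), so {d_n} ⊂ sigma(M); the spectrum is closed, so its closure is too; and for lambda not in the closure, (M - lambda I) has bounded inverse (the diagonal entries 1/(d_n - lambda) are bounded). For our sequence d_n = 12/n, n = 1, 2, 3, ...:
  - {d_n} = {12/n : n ≥ 1}; the only limit point is 0
  - closure = {12/n : n ≥ 1} ∪ {0}
For the norm: a diagonal operator has ||M|| = sup_n |d_n|. Here d_n = 12/n is positive and decreasing, so sup_n |d_n| = d_1 = 12. So ||M|| = 12.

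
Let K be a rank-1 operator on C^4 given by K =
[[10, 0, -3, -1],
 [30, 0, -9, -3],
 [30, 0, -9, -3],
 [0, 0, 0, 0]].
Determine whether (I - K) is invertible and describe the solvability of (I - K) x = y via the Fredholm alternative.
(I - K) is singular (det(I - K) = 0, i.e. 1 ∈ sigma(K)). (I - K) x = y is solvable iff y ⊥ ker((I - K)^*) = span{(10, 0, -3, -1)}, i.e. iff 10y_1 - 3y_3 - y_4 = 0. When solvable, the solutions are x = y + c·(1, 3, 3, 0), c arbitrary (ker(I - K) = span{(1, 3, 3, 0)}, dimension 1).

K has rank 1, so it is an outer product K = u v^T: every row of K is a multiple of one row vector. Reading off the entries, u = (1, 3, 3, 0) and v = (10, 0, -3, -1) (row i of K equals u_i·v^T). A rank-one matrix u v^T satisfies K u = u (v·u) and kills the (3)-dimensional subspace v^⊥, so its characteristic polynomial is lambda^3 (lambda - v·u) with v·u = tr K = 1. Hence the eigenvalues of I - K are 1 (multiplicity 3) and 1 - (1) = 0, so det(I - K) = 0. (Direct check: I - K =
[[-9, 0, 3, 1],
 [-30, 1, 9, 3],
 [-30, 0, 10, 3],
 [0, 0, 0, 1]]
has determinant 0.) So 1 is an eigenvalue of K and (I - K) is not invertible. The finite-dimensional Fredholm alternative says: either (I - K) is invertible, or ker(I - K) ≠ {0} and then range(I - K) = ker((I - K)^*)^⊥, with dim ker(I - K) = dim ker((I - K)^*). We are in the second case, so we need both kernels. Kernel of I - K: (I - K) u = u - u (v·u) = u - u = 0, so ker(I - K) = span{u} = span{(1, 3, 3, 0)} (it is exactly 1-dimensional because rank(I - K) = 3). Kernel of the adjoint: K is real, so (I - K)^* = I - K^T = I - v u^T, and (I - v u^T) v = v - v (u·v) = 0; hence ker((I - K)^*) = span{v} = span{(10, 0, -3, -1)}. Therefore (I - K) x = y is solvable iff <y, v> = 0, i.e. iff 10y_1 - 3y_3 - y_4 = 0. When this holds, K y = u (v·y) = 0, so (I - K) y = y and x = y is a particular solution; the full solution set is the line x = y + c·u = y + c·(1, 3, 3, 0), c ∈ C.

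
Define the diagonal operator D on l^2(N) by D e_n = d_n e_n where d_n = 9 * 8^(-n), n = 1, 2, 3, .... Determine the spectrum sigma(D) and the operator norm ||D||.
sigma(D) = {9 * 8^(-n) : n ≥ 1} ∪ {0}; ||D|| = 9/8

A bounded diagonal operator on l^2 with diagonal entries d_n has spectrum equal to the closure of {d_n : n ≥ 1}: every d_n is an eigenvalue (with eigenvector e_n), so {d_n} ⊂ sigma(D); the spectrum is closed, so its closure is too; and for lambda not in the closure, (D - lambda I) has bounded inverse (the diagonal entries 1/(d_n - lambda) are bounded). For our sequence d_n = 9 * 8^(-n), n = 1, 2, 3, ...:
  - {d_n} = {9 * 8^(-n) : n ≥ 1}; the only limit point is 0
  - closure = {9 * 8^(-n) : n ≥ 1} ∪ {0}
For the norm: a diagonal operator has ||D|| = sup_n |d_n|. Here d_n = 9 * 8^(-n) is positive and decreasing, so sup_n |d_n| = d_1 = 9/8. So ||D|| = 9/8.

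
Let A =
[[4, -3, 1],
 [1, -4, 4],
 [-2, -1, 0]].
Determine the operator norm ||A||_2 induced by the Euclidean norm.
||A||_2 ≈ 7.0617 (= sqrt(largest eigenvalue of A^T A))

||A||_2 = sigma_max(A) = sqrt(lambda_max(A^T A)). Form the symmetric matrix M = A^T A =
[[21, -14, 8],
 [-14, 26, -19],
 [8, -19, 17]].
Its characteristic polynomial (trace, sum of principal 2x2 minors, determinant of M give the coefficients) is
  p(λ) = det(λ I - M) = λ^3 - 64λ^2 + 724λ - 961.
No integer candidate from the rational root theorem (±divisors of 961) is a root, so the roots are irrational. The cubic discriminant is Δ = 397914725 > 0, so there are three distinct real roots. p(1) = -300 and p(2) = 239 have opposite signs, so a root lies in (1, 2); Newton's method refines it to λ ≈ 1.5291. p(12) = 239 and p(13) = -168 have opposite signs, so a root lies in (12, 13); Newton's method refines it to λ ≈ 12.6028. p(49) = -1500 and p(50) = 239 have opposite signs, so a root lies in (49, 50); Newton's method refines it to λ ≈ 49.8682. Check (Vieta): the three roots sum to 64, matching tr M = 64.
So the eigenvalues of A^T A are ≈ 1.5291, 12.6028, 49.8682 (all ≥ 0, as they must be for A^T A). The largest is λ_max ≈ 49.8682, hence ||A||_2 = sqrt(λ_max) ≈ 7.0617.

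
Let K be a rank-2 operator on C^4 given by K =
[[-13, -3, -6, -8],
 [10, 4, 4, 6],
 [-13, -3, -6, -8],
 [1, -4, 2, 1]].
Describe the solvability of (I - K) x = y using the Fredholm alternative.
(I - K) is invertible (det(I - K) = 14 ≠ 0), so for every y in C^4 the equation (I - K) x = y has a unique solution.

K has rank 2 and factors as K = U V^T = u1 v1^T + u2 v2^T with u1 = (3, -2, 3, -1), v1 = (-3, 1, -2, -2), u2 = (-2, 2, -2, -1), v2 = (2, 3, 0, 1) (multiplying out reproduces the displayed K). The nonzero eigenvalues of U V^T coincide with those of the 2 x 2 matrix G = V^T U = [[v1·u1, v1·u2], [v2·u1, v2·u2]] = [[-15, 14], [-1, 1]], and by the Sylvester determinant identity det(I_4 - U V^T) = det(I_2 - V^T U) = det([[16, -14], [1, 0]]) = (16)(0) - (-14)(1) = 14. (Direct check: I - K =
[[14, 3, 6, 8],
 [-10, -3, -4, -6],
 [13, 3, 7, 8],
 [-1, 4, -2, 0]]
has determinant 14.) The finite-dimensional Fredholm alternative says: either (I - K) is invertible, or ker(I - K) ≠ {0} and then range(I - K) = ker((I - K)^*)^⊥, with dim ker(I - K) = dim ker((I - K)^*). Since det(I - K) ≠ 0, 1 is not an eigenvalue of K and ker(I - K) = {0}, so we are in the first case: for every y there is a unique x = (I - K)^(-1) y. (Explicitly, by the Woodbury identity, (I - U V^T)^(-1) = I + U (I_2 - G)^(-1) V^T.)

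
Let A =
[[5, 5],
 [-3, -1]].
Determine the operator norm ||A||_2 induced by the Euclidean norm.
||A||_2 = sqrt((60 + sqrt(3200))/2) ≈ 7.6344 (= sqrt(largest eigenvalue of A^T A))

||A||_2 = sigma_max(A) = sqrt(lambda_max(A^T A)). Form the symmetric matrix M = A^T A =
[[34, 28],
 [28, 26]].
Its characteristic polynomial (trace, determinant of M give the coefficients) is
  p(λ) = det(λ I - M) = λ^2 - 60λ + 100.
For λ^2 - 60λ + 100 the discriminant is 3200. It is nonnegative but not a perfect square, so the roots are real and irrational: λ = (60 ± sqrt(3200))/2 ≈ 58.2843, 1.7157.
So the eigenvalues of A^T A are ≈ 1.7157, 58.2843 (all ≥ 0, as they must be for A^T A). The largest is λ_max = (60 + sqrt(3200))/2 ≈ 58.2843, hence ||A||_2 = sqrt(λ_max) = sqrt((60 + sqrt(3200))/2) ≈ 7.6344.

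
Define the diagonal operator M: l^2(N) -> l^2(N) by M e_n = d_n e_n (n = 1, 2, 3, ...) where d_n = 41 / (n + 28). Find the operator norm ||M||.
||M|| = 41/29 (attained at n = 1)

For M diagonal, ||M|| = sup_n |d_n| = sup_n 41/(n + 28). This is positive and strictly decreasing in n, so the supremum is attained at n = 1: d_1 = 41/(1 + 28) = 41/29. Hence ||M|| = 41/29.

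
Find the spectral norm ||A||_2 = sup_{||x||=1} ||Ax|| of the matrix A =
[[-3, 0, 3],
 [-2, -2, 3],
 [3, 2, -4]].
||A||_2 = sqrt((64 + sqrt(3412))/2) ≈ 7.8234 (= sqrt(largest eigenvalue of A^T A))

||A||_2 = sigma_max(A) = sqrt(lambda_max(A^T A)). Form the symmetric matrix M = A^T A =
[[22, 10, -27],
 [10, 8, -14],
 [-27, -14, 34]].
Its characteristic polynomial (trace, sum of principal 2x2 minors, determinant of M give the coefficients) is
  p(λ) = det(λ I - M) = λ^3 - 64λ^2 + 171λ.
The constant term is 0, so λ = 0 is a root. Dividing out λ leaves p(λ) = λ(λ^2 - 64λ + 171). For λ^2 - 64λ + 171 the discriminant is 3412. It is nonnegative but not a perfect square, so the roots are real and irrational: λ = (64 ± sqrt(3412))/2 ≈ 61.2062, 2.7938.
So the eigenvalues of A^T A are ≈ 0, 2.7938, 61.2062 (all ≥ 0, as they must be for A^T A). The largest is λ_max = (64 + sqrt(3412))/2 ≈ 61.2062, hence ||A||_2 = sqrt(λ_max) = sqrt((64 + sqrt(3412))/2) ≈ 7.8234.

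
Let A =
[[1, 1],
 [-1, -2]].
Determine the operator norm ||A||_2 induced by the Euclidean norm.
||A||_2 = sqrt((7 + sqrt(45))/2) ≈ 2.618 (= sqrt(largest eigenvalue of A^T A))

||A||_2 = sigma_max(A) = sqrt(lambda_max(A^T A)). Form the symmetric matrix M = A^T A =
[[2, 3],
 [3, 5]].
Its characteristic polynomial (trace, determinant of M give the coefficients) is
  p(λ) = det(λ I - M) = λ^2 - 7λ + 1.
For λ^2 - 7λ + 1 the discriminant is 45. It is nonnegative but not a perfect square, so the roots are real and irrational: λ = (7 ± sqrt(45))/2 ≈ 6.8541, 0.1459.
So the eigenvalues of A^T A are ≈ 0.1459, 6.8541 (all ≥ 0, as they must be for A^T A). The largest is λ_max = (7 + sqrt(45))/2 ≈ 6.8541, hence ||A||_2 = sqrt(λ_max) = sqrt((7 + sqrt(45))/2) ≈ 2.618.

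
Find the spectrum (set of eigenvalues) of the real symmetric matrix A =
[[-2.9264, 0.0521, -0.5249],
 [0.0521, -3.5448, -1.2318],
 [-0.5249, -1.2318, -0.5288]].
sigma(A) ≈ {-4, -3, 0}

A is real symmetric, so its spectrum consists of real eigenvalues. Expanding the characteristic polynomial of the displayed matrix gives
  det(λ I - A) = p(λ) = λ^3 + (7)λ^2 + (12)λ + (0).
Solving p(λ) = 0 yields eigenvalues ≈ -4, -3, 0. (A is shown rounded to 4 decimals, so these recover the underlying integer eigenvalues to within that precision.)
Verification: the trace of A = -7 equals the sum of eigenvalues -7, and det(A) ≈ 0.0003 matches the eigenvalue product 0.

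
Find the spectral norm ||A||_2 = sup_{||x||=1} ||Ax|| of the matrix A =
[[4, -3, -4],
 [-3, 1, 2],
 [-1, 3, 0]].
||A||_2 ≈ 7.6405 (= sqrt(largest eigenvalue of A^T A))

||A||_2 = sigma_max(A) = sqrt(lambda_max(A^T A)). Form the symmetric matrix M = A^T A =
[[26, -18, -22],
 [-18, 19, 14],
 [-22, 14, 20]].
Its characteristic polynomial (trace, sum of principal 2x2 minors, determinant of M give the coefficients) is
  p(λ) = det(λ I - M) = λ^3 - 65λ^2 + 390λ - 196.
No integer candidate from the rational root theorem (±divisors of 196) is a root, so the roots are irrational. The cubic discriminant is Δ = 278438068 > 0, so there are three distinct real roots. p(0) = -196 and p(1) = 130 have opposite signs, so a root lies in (0, 1); Newton's method refines it to λ ≈ 0.5531. p(6) = 20 and p(7) = -308 have opposite signs, so a root lies in (6, 7); Newton's method refines it to λ ≈ 6.0701. p(58) = -1124 and p(59) = 1928 have opposite signs, so a root lies in (58, 59); Newton's method refines it to λ ≈ 58.3768. Check (Vieta): the three roots sum to 65, matching tr M = 65.
So the eigenvalues of A^T A are ≈ 0.5531, 6.0701, 58.3768 (all ≥ 0, as they must be for A^T A). The largest is λ_max ≈ 58.3768, hence ||A||_2 = sqrt(λ_max) ≈ 7.6405.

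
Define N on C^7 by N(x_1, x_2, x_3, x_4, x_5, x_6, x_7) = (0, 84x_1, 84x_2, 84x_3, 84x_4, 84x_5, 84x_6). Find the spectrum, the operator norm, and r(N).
sigma(N) = {0}; ||N|| = 84; r(N) = 0. (N is nilpotent with N^7 = 0.)

On C^7, N is a strictly lower-triangular matrix with 84 on the subdiagonal and zeros elsewhere, so its characteristic polynomial is lambda^7 and every eigenvalue is 0: sigma(N) = {0}. For the operator norm, N e_i = 84e_{i+1} for i = 1, ..., 6 and N e_7 = 0, so the singular values of N are 84 (with multiplicity 6) and 0; hence ||N|| = 84. The spectral radius r(N) = max|lambda| = 0. Note ||N|| > r(N) — characteristic of non-normal nilpotent operators. Indeed N^7 = 0.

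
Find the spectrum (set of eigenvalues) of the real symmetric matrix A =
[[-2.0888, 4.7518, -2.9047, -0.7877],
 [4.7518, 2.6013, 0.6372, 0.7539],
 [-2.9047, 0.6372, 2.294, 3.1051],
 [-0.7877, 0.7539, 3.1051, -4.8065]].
sigma(A) ≈ {-6, 4, 6} (-6 with multiplicity 2)

A is real symmetric, so its spectrum consists of real eigenvalues. Expanding the characteristic polynomial of the displayed matrix gives
  det(λ I - A) = p(λ) = λ^4 + (2)λ^3 + (-60)λ^2 + (-72.0012)λ + (864.0198).
Solving p(λ) = 0 yields eigenvalues ≈ -6, -6, 4, 6. (A is shown rounded to 4 decimals, so these recover the underlying integer eigenvalues to within that precision.)
Verification: the trace of A = -2 equals the sum of eigenvalues -2, and det(A) ≈ 864.0198 matches the eigenvalue product 864.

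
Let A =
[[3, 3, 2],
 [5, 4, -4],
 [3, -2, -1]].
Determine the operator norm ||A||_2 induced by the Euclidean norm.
||A||_2 ≈ 8.2095 (= sqrt(largest eigenvalue of A^T A))

||A||_2 = sigma_max(A) = sqrt(lambda_max(A^T A)). Form the symmetric matrix M = A^T A =
[[43, 23, -17],
 [23, 29, -8],
 [-17, -8, 21]].
Its characteristic polynomial (trace, sum of principal 2x2 minors, determinant of M give the coefficients) is
  p(λ) = det(λ I - M) = λ^3 - 93λ^2 + 1877λ - 10201.
No integer candidate from the rational root theorem (±divisors of 10201) is a root, so the roots are irrational. The cubic discriminant is Δ = 441818032 > 0, so there are three distinct real roots. p(9) = -112 and p(10) = 269 have opposite signs, so a root lies in (9, 10); Newton's method refines it to λ ≈ 9.2612. p(16) = 119 and p(17) = -256 have opposite signs, so a root lies in (16, 17); Newton's method refines it to λ ≈ 16.3436. p(67) = -1156 and p(68) = 1835 have opposite signs, so a root lies in (67, 68); Newton's method refines it to λ ≈ 67.3952. Check (Vieta): the three roots sum to 93, matching tr M = 93.
So the eigenvalues of A^T A are ≈ 9.2612, 16.3436, 67.3952 (all ≥ 0, as they must be for A^T A). The largest is λ_max ≈ 67.3952, hence ||A||_2 = sqrt(λ_max) ≈ 8.2095.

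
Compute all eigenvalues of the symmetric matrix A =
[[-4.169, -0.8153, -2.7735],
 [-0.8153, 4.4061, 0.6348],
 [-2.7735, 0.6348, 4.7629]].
sigma(A) ≈ {-5, 4, 6}

A is real symmetric, so its spectrum consists of real eigenvalues. Expanding the characteristic polynomial of the displayed matrix gives
  det(λ I - A) = p(λ) = λ^3 + (-5)λ^2 + (-26)λ + (119.998).
Solving p(λ) = 0 yields eigenvalues ≈ -5, 4, 6. (A is shown rounded to 4 decimals, so these recover the underlying integer eigenvalues to within that precision.)
Verification: the trace of A = 5 equals the sum of eigenvalues 5, and det(A) ≈ -119.9980 matches the eigenvalue product -120.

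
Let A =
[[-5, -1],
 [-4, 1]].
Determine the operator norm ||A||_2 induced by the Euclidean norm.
||A||_2 = sqrt((43 + sqrt(1525))/2) ≈ 6.4051 (= sqrt(largest eigenvalue of A^T A))

||A||_2 = sigma_max(A) = sqrt(lambda_max(A^T A)). Form the symmetric matrix M = A^T A =
[[41, 1],
 [1, 2]].
Its characteristic polynomial (trace, determinant of M give the coefficients) is
  p(λ) = det(λ I - M) = λ^2 - 43λ + 81.
For λ^2 - 43λ + 81 the discriminant is 1525. It is nonnegative but not a perfect square, so the roots are real and irrational: λ = (43 ± sqrt(1525))/2 ≈ 41.0256, 1.9744.
So the eigenvalues of A^T A are ≈ 1.9744, 41.0256 (all ≥ 0, as they must be for A^T A). The largest is λ_max = (43 + sqrt(1525))/2 ≈ 41.0256, hence ||A||_2 = sqrt(λ_max) = sqrt((43 + sqrt(1525))/2) ≈ 6.4051.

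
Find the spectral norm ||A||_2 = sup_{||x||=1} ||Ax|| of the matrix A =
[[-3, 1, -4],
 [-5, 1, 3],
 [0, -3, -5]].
||A||_2 ≈ 7.4733 (= sqrt(largest eigenvalue of A^T A))

||A||_2 = sigma_max(A) = sqrt(lambda_max(A^T A)). Form the symmetric matrix M = A^T A =
[[34, -8, -3],
 [-8, 11, 14],
 [-3, 14, 50]].
Its characteristic polynomial (trace, sum of principal 2x2 minors, determinant of M give the coefficients) is
  p(λ) = det(λ I - M) = λ^3 - 95λ^2 + 2355λ - 9409.
No integer candidate from the rational root theorem (±divisors of 9409) is a root, so the roots are irrational. The cubic discriminant is Δ = 1041377488 > 0, so there are three distinct real roots. p(4) = -1445 and p(5) = 116 have opposite signs, so a root lies in (4, 5); Newton's method refines it to λ ≈ 4.922. p(34) = 145 and p(35) = -484 have opposite signs, so a root lies in (34, 35); Newton's method refines it to λ ≈ 34.2282. p(55) = -884 and p(56) = 167 have opposite signs, so a root lies in (55, 56); Newton's method refines it to λ ≈ 55.8498. Check (Vieta): the three roots sum to 95, matching tr M = 95.
So the eigenvalues of A^T A are ≈ 4.922, 34.2282, 55.8498 (all ≥ 0, as they must be for A^T A). The largest is λ_max ≈ 55.8498, hence ||A||_2 = sqrt(λ_max) ≈ 7.4733.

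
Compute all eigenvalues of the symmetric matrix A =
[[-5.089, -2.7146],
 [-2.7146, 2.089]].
sigma(A) ≈ {-6, 3}

A is real symmetric, so its spectrum consists of real eigenvalues. Expanding the characteristic polynomial of the displayed matrix gives
  det(λ I - A) = p(λ) = λ^2 + (3)λ + (-18).
Solving p(λ) = 0 yields eigenvalues ≈ -6, 3. (A is shown rounded to 4 decimals, so these recover the underlying integer eigenvalues to within that precision.)
Verification: the trace of A = -3 equals the sum of eigenvalues -3, and det(A) ≈ -18.0000 matches the eigenvalue product -18.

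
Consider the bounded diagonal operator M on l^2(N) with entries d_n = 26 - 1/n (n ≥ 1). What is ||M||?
||M|| = 26

For a diagonal operator on l^2 with entries d_n, ||M|| = sup_n |d_n|. Here d_1 = 25, d_2 = 51/2, ..., and d_n = 26 - 1/n increases monotonically toward 26. All terms lie in [25, 26), so |d_n| = d_n and the supremum is the limit 26, which is not attained by any individual d_n. Hence ||M|| = 26.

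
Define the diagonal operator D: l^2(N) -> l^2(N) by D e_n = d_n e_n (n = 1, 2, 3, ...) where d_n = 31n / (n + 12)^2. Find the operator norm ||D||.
||D|| = 31/48 (attained at n = 12)

For D diagonal, ||D|| = sup_n |d_n|. Treat f(x) = 31x / (x + 12)^2 for real x > 0. By the quotient rule, f'(x) = 31(12 - x)/(x + 12)^3, which is positive for x < 12 and negative for x > 12. So f has a unique maximum at x = 12, and since 12 is a positive integer, the supremum over n ≥ 1 is attained at n = 12: d_12 = 31·12/(12 + 12)^2 = 31·12/576 = 31/48. Hence ||D|| = 31/48.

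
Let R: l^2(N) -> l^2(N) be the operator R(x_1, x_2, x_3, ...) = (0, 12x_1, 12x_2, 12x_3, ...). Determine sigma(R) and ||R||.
sigma(R) = closed disk {z in C : |z| ≤ 12}; ||R|| = 12

Note R = 12·U where U is the unit right shift (U x)_k = x_{k-1} (with x_0 := 0); so ||R|| = 12||U|| and sigma(R) = 12·sigma(U). ||R x||^2 = sum_{k≥1} |12x_k|^2 = 144||x||^2, so ||R|| = 12 and sigma(R) ⊂ {|z| ≤ 12}. For any |lambda| < 12, the equation (R - lambda I) x = 0 forces x_1 = 0, then 12x_k = lambda x_{k+1} ⇒ x = 0, so R has no eigenvalues. But (R - lambda I) is not surjective for |lambda| < 12: solving (R - lambda I) x = e_1 would require x_n proportional to (lambda/12)^(-n), which is not in l^2. So every |lambda| < 12 lies in the residual spectrum. The boundary |lambda| = 12 is in the approximate point spectrum (the spectrum is closed). Hence sigma(R) is the closed disk of radius 12.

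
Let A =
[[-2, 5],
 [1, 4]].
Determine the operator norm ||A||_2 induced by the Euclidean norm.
||A||_2 = sqrt((46 + sqrt(1440))/2) ≈ 6.4787 (= sqrt(largest eigenvalue of A^T A))

||A||_2 = sigma_max(A) = sqrt(lambda_max(A^T A)). Form the symmetric matrix M = A^T A =
[[5, -6],
 [-6, 41]].
Its characteristic polynomial (trace, determinant of M give the coefficients) is
  p(λ) = det(λ I - M) = λ^2 - 46λ + 169.
For λ^2 - 46λ + 169 the discriminant is 1440. It is nonnegative but not a perfect square, so the roots are real and irrational: λ = (46 ± sqrt(1440))/2 ≈ 41.9737, 4.0263.
So the eigenvalues of A^T A are ≈ 4.0263, 41.9737 (all ≥ 0, as they must be for A^T A). The largest is λ_max = (46 + sqrt(1440))/2 ≈ 41.9737, hence ||A||_2 = sqrt(λ_max) = sqrt((46 + sqrt(1440))/2) ≈ 6.4787.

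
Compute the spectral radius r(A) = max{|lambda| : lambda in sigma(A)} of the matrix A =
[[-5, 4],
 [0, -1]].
r(A) = 5

The eigenvalues of A are the roots of its characteristic polynomial. With M = A (coefficients from the trace and determinant):
  p(λ) = det(λ I - M) = λ^2 + 6λ + 5.
For λ^2 + 6λ + 5 the discriminant is 16. It is a perfect square (4^2), so the roots are rational: λ = (-6 ± 4)/2 = -1, -5.
Thus the eigenvalues (to 4 decimals) are -1 (modulus 1); -5 (modulus 5). The spectral radius is the largest modulus: r(A) = 5. (Cross-check: r(A) ≤ ||A||_2 ≈ 6.434; equality holds whenever A is normal, though it can also hold for some non-normal A.)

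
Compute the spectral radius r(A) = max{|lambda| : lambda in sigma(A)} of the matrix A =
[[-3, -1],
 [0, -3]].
r(A) = 3

The eigenvalues of A are the roots of its characteristic polynomial. With M = A (coefficients from the trace and determinant):
  p(λ) = det(λ I - M) = λ^2 + 6λ + 9.
For λ^2 + 6λ + 9 the discriminant is 0. It is a perfect square (0^2), so the roots are rational: λ = (-6 ± 0)/2 = -3, -3.
Thus the eigenvalues (to 4 decimals) are -3 (modulus 3). The spectral radius is the largest modulus: r(A) = 3. (Cross-check: r(A) ≤ ||A||_2 ≈ 3.5414; equality holds whenever A is normal, though it can also hold for some non-normal A.)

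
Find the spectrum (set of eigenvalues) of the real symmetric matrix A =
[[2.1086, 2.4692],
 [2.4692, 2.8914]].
sigma(A) ≈ {0, 5}

A is real symmetric, so its spectrum consists of real eigenvalues. Expanding the characteristic polynomial of the displayed matrix gives
  det(λ I - A) = p(λ) = λ^2 + (-5)λ + (0).
Solving p(λ) = 0 yields eigenvalues ≈ 0, 5. (A is shown rounded to 4 decimals, so these recover the underlying integer eigenvalues to within that precision.)
Verification: the trace of A = 5 equals the sum of eigenvalues 5, and det(A) ≈ -0.0001 matches the eigenvalue product 0.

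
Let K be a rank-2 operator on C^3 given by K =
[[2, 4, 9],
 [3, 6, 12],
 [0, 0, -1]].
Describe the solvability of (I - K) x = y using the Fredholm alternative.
(I - K) is invertible (det(I - K) = -14 ≠ 0), so for every y in C^3 the equation (I - K) x = y has a unique solution.

K has rank 2 and factors as K = U V^T = u1 v1^T + u2 v2^T with u1 = (3, 3, -1), v1 = (0, 0, 1), u2 = (2, 3, 0), v2 = (1, 2, 3) (multiplying out reproduces the displayed K). The nonzero eigenvalues of U V^T coincide with those of the 2 x 2 matrix G = V^T U = [[v1·u1, v1·u2], [v2·u1, v2·u2]] = [[-1, 0], [6, 8]], and by the Sylvester determinant identity det(I_3 - U V^T) = det(I_2 - V^T U) = det([[2, 0], [-6, -7]]) = (2)(-7) - (0)(-6) = -14. (Direct check: I - K =
[[-1, -4, -9],
 [-3, -5, -12],
 [0, 0, 2]]
has determinant -14.) The finite-dimensional Fredholm alternative says: either (I - K) is invertible, or ker(I - K) ≠ {0} and then range(I - K) = ker((I - K)^*)^⊥, with dim ker(I - K) = dim ker((I - K)^*). Since det(I - K) ≠ 0, 1 is not an eigenvalue of K and ker(I - K) = {0}, so we are in the first case: for every y there is a unique x = (I - K)^(-1) y. (Explicitly, by the Woodbury identity, (I - U V^T)^(-1) = I + U (I_2 - G)^(-1) V^T.)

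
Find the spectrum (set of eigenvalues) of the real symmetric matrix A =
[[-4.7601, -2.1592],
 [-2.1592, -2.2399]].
sigma(A) ≈ {-6, -1}

A is real symmetric, so its spectrum consists of real eigenvalues. Expanding the characteristic polynomial of the displayed matrix gives
  det(λ I - A) = p(λ) = λ^2 + (7)λ + (6).
Solving p(λ) = 0 yields eigenvalues ≈ -6, -1. (A is shown rounded to 4 decimals, so these recover the underlying integer eigenvalues to within that precision.)
Verification: the trace of A = -7 equals the sum of eigenvalues -7, and det(A) ≈ 6.0000 matches the eigenvalue product 6.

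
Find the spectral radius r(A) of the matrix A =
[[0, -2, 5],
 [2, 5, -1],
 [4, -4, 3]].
r(A) ≈ 5.8881

The eigenvalues of A are the roots of its characteristic polynomial. With M = A (coefficients from the trace, the sum of principal 2x2 minors, and det A):
  p(λ) = det(λ I - M) = λ^3 - 8λ^2 - 5λ + 120.
No integer candidate from the rational root theorem (±divisors of 120) is a root, so the roots are irrational. The cubic discriminant is Δ = -54540 < 0, so there is one real root and a complex-conjugate pair. p(-4) = -52 and p(-3) = 36 have opposite signs, so a root lies in (-4, -3); Newton's method refines it to λ ≈ -3.4612. Dividing out (λ - (-3.4612)) leaves approximately λ^2 - 11.4612λ + 34.6698. For λ^2 - 11.4612λ + 34.6698 the discriminant is -7.3197. It is negative, so the remaining roots are the complex-conjugate pair λ ≈ 5.7306 ± 1.3527i. Their product equals the constant term, so |λ|^2 ≈ 34.6698 and |λ| ≈ 5.8881.
Thus the eigenvalues (to 4 decimals) are -3.4612 (modulus 3.4612); 5.7306 ± 1.3527i (modulus 5.8881). The spectral radius is the largest modulus: r(A) ≈ 5.8881. (Cross-check: r(A) ≤ ||A||_2 ≈ 8.3606; equality holds whenever A is normal, though it can also hold for some non-normal A.)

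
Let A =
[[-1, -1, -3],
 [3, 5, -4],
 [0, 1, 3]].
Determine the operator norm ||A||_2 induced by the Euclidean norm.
||A||_2 ≈ 7.211 (= sqrt(largest eigenvalue of A^T A))

||A||_2 = sigma_max(A) = sqrt(lambda_max(A^T A)). Form the symmetric matrix M = A^T A =
[[10, 16, -9],
 [16, 27, -14],
 [-9, -14, 34]].
Its characteristic polynomial (trace, sum of principal 2x2 minors, determinant of M give the coefficients) is
  p(λ) = det(λ I - M) = λ^3 - 71λ^2 + 995λ - 361.
No integer candidate from the rational root theorem (±divisors of 361) is a root, so the roots are irrational. The cubic discriminant is Δ = 989125584 > 0, so there are three distinct real roots. p(0) = -361 and p(1) = 564 have opposite signs, so a root lies in (0, 1); Newton's method refines it to λ ≈ 0.3727. p(18) = 377 and p(19) = -228 have opposite signs, so a root lies in (18, 19); Newton's method refines it to λ ≈ 18.6291. p(51) = -1636 and p(52) = 3 have opposite signs, so a root lies in (51, 52); Newton's method refines it to λ ≈ 51.9983. Check (Vieta): the three roots sum to 71, matching tr M = 71.
So the eigenvalues of A^T A are ≈ 0.3727, 18.6291, 51.9983 (all ≥ 0, as they must be for A^T A). The largest is λ_max ≈ 51.9983, hence ||A||_2 = sqrt(λ_max) ≈ 7.211.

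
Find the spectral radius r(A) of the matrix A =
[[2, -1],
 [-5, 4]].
r(A) = (6 + sqrt(24))/2 ≈ 5.4495

The eigenvalues of A are the roots of its characteristic polynomial. With M = A (coefficients from the trace and determinant):
  p(λ) = det(λ I - M) = λ^2 - 6λ + 3.
For λ^2 - 6λ + 3 the discriminant is 24. It is nonnegative but not a perfect square, so the roots are real and irrational: λ = (6 ± sqrt(24))/2 ≈ 5.4495, 0.5505.
Thus the eigenvalues (to 4 decimals) are 5.4495 (modulus 5.4495); 0.5505 (modulus 0.5505). The spectral radius is the largest modulus: r(A) = (6 + sqrt(24))/2 ≈ 5.4495. (Cross-check: r(A) ≤ ||A||_2 ≈ 6.7678; equality holds whenever A is normal, though it can also hold for some non-normal A.)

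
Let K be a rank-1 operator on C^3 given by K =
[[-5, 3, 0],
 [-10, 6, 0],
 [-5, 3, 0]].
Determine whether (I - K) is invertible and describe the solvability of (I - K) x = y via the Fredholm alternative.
(I - K) is singular (det(I - K) = 0, i.e. 1 ∈ sigma(K)). (I - K) x = y is solvable iff y ⊥ ker((I - K)^*) = span{(-5, 3, 0)}, i.e. iff -5y_1 + 3y_2 = 0. When solvable, the solutions are x = y + c·(1, 2, 1), c arbitrary (ker(I - K) = span{(1, 2, 1)}, dimension 1).

K has rank 1, so it is an outer product K = u v^T: every row of K is a multiple of one row vector. Reading off the entries, u = (1, 2, 1) and v = (-5, 3, 0) (row i of K equals u_i·v^T). A rank-one matrix u v^T satisfies K u = u (v·u) and kills the (2)-dimensional subspace v^⊥, so its characteristic polynomial is lambda^2 (lambda - v·u) with v·u = tr K = 1. Hence the eigenvalues of I - K are 1 (multiplicity 2) and 1 - (1) = 0, so det(I - K) = 0. (Direct check: I - K =
[[6, -3, 0],
 [10, -5, 0],
 [5, -3, 1]]
has determinant 0.) So 1 is an eigenvalue of K and (I - K) is not invertible. The finite-dimensional Fredholm alternative says: either (I - K) is invertible, or ker(I - K) ≠ {0} and then range(I - K) = ker((I - K)^*)^⊥, with dim ker(I - K) = dim ker((I - K)^*). We are in the second case, so we need both kernels. Kernel of I - K: (I - K) u = u - u (v·u) = u - u = 0, so ker(I - K) = span{u} = span{(1, 2, 1)} (it is exactly 1-dimensional because rank(I - K) = 2). Kernel of the adjoint: K is real, so (I - K)^* = I - K^T = I - v u^T, and (I - v u^T) v = v - v (u·v) = 0; hence ker((I - K)^*) = span{v} = span{(-5, 3, 0)}. Therefore (I - K) x = y is solvable iff <y, v> = 0, i.e. iff -5y_1 + 3y_2 = 0. When this holds, K y = u (v·y) = 0, so (I - K) y = y and x = y is a particular solution; the full solution set is the line x = y + c·u = y + c·(1, 2, 1), c ∈ C.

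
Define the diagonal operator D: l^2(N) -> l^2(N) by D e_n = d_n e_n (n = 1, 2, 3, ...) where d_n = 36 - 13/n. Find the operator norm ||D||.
||D|| = 36

For a diagonal operator on l^2 with entries d_n, ||D|| = sup_n |d_n|. Here d_1 = 23, d_2 = 59/2, ..., and d_n = 36 - 13/n increases monotonically toward 36. All terms lie in [23, 36), so |d_n| = d_n and the supremum is the limit 36, which is not attained by any individual d_n. Hence ||D|| = 36.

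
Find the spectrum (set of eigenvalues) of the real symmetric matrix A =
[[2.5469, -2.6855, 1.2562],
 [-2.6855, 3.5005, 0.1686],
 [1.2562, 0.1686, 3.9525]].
sigma(A) ≈ {0, 4, 6}

A is real symmetric, so its spectrum consists of real eigenvalues. Expanding the characteristic polynomial of the displayed matrix gives
  det(λ I - A) = p(λ) = λ^3 + (-10)λ^2 + (24)λ + (0).
Solving p(λ) = 0 yields eigenvalues ≈ 0, 4, 6. (A is shown rounded to 4 decimals, so these recover the underlying integer eigenvalues to within that precision.)
Verification: the trace of A = 10 equals the sum of eigenvalues 10, and det(A) ≈ -0.0007 matches the eigenvalue product 0.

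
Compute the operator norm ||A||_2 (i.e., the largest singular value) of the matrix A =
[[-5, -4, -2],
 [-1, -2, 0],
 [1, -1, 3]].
||A||_2 ≈ 7.0654 (= sqrt(largest eigenvalue of A^T A))

||A||_2 = sigma_max(A) = sqrt(lambda_max(A^T A)). Form the symmetric matrix M = A^T A =
[[27, 21, 13],
 [21, 21, 5],
 [13, 5, 13]].
Its characteristic polynomial (trace, sum of principal 2x2 minors, determinant of M give the coefficients) is
  p(λ) = det(λ I - M) = λ^3 - 61λ^2 + 556λ - 144.
No integer candidate from the rational root theorem (±divisors of 144) is a root, so the roots are irrational. The cubic discriminant is Δ = 419385936 > 0, so there are three distinct real roots. p(0) = -144 and p(1) = 352 have opposite signs, so a root lies in (0, 1); Newton's method refines it to λ ≈ 0.2668. p(10) = 316 and p(11) = -78 have opposite signs, so a root lies in (10, 11); Newton's method refines it to λ ≈ 10.8133. p(49) = -1712 and p(50) = 156 have opposite signs, so a root lies in (49, 50); Newton's method refines it to λ ≈ 49.92. Check (Vieta): the three roots sum to 61, matching tr M = 61.
So the eigenvalues of A^T A are ≈ 0.2668, 10.8133, 49.92 (all ≥ 0, as they must be for A^T A). The largest is λ_max ≈ 49.92, hence ||A||_2 = sqrt(λ_max) ≈ 7.0654.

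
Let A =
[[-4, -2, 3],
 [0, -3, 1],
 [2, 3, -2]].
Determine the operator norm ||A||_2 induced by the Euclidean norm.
||A||_2 ≈ 6.9865 (= sqrt(largest eigenvalue of A^T A))

||A||_2 = sigma_max(A) = sqrt(lambda_max(A^T A)). Form the symmetric matrix M = A^T A =
[[20, 14, -16],
 [14, 22, -15],
 [-16, -15, 14]].
Its characteristic polynomial (trace, sum of principal 2x2 minors, determinant of M give the coefficients) is
  p(λ) = det(λ I - M) = λ^3 - 56λ^2 + 351λ - 4.
No integer candidate from the rational root theorem (±divisors of 4) is a root, so the roots are irrational. The cubic discriminant is Δ = 211989076 > 0, so there are three distinct real roots. p(0) = -4 and p(1) = 292 have opposite signs, so a root lies in (0, 1); Newton's method refines it to λ ≈ 0.0114. p(7) = 52 and p(8) = -268 have opposite signs, so a root lies in (7, 8); Newton's method refines it to λ ≈ 7.178. p(48) = -1588 and p(49) = 388 have opposite signs, so a root lies in (48, 49); Newton's method refines it to λ ≈ 48.8106. Check (Vieta): the three roots sum to 56, matching tr M = 56.
So the eigenvalues of A^T A are ≈ 0.0114, 7.178, 48.8106 (all ≥ 0, as they must be for A^T A). The largest is λ_max ≈ 48.8106, hence ||A||_2 = sqrt(λ_max) ≈ 6.9865.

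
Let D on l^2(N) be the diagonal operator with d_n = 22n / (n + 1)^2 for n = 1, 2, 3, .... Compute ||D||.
||D|| = 11/2 (attained at n = 1)

For D diagonal, ||D|| = sup_n |d_n|. Treat f(x) = 22x / (x + 1)^2 for real x > 0. By the quotient rule, f'(x) = 22(1 - x)/(x + 1)^3, which is positive for x < 1 and negative for x > 1. So f has a unique maximum at x = 1, and since 1 is a positive integer, the supremum over n ≥ 1 is attained at n = 1: d_1 = 22·1/(1 + 1)^2 = 22·1/4 = 11/2. Hence ||D|| = 11/2.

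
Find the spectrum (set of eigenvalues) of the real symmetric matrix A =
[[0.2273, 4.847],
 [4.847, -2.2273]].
sigma(A) ≈ {-6, 4}

A is real symmetric, so its spectrum consists of real eigenvalues. Expanding the characteristic polynomial of the displayed matrix gives
  det(λ I - A) = p(λ) = λ^2 + (2)λ + (-24).
Solving p(λ) = 0 yields eigenvalues ≈ -6, 4. (A is shown rounded to 4 decimals, so these recover the underlying integer eigenvalues to within that precision.)
Verification: the trace of A = -2 equals the sum of eigenvalues -2, and det(A) ≈ -23.9997 matches the eigenvalue product -24.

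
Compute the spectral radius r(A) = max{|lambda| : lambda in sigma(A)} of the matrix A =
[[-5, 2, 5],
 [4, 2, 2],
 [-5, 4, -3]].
r(A) ≈ 7.0425

The eigenvalues of A are the roots of its characteristic polynomial. With M = A (coefficients from the trace, the sum of principal 2x2 minors, and det A):
  p(λ) = det(λ I - M) = λ^3 + 6λ^2 + 8λ - 204.
No integer candidate from the rational root theorem (±divisors of 204) is a root, so the roots are irrational. The cubic discriminant is Δ = -1123376 < 0, so there is one real root and a complex-conjugate pair. p(4) = -12 and p(5) = 111 have opposite signs, so a root lies in (4, 5); Newton's method refines it to λ ≈ 4.1132. Dividing out (λ - (4.1132)) leaves approximately λ^2 + 10.1132λ + 49.597. For λ^2 + 10.1132λ + 49.597 the discriminant is -96.112. It is negative, so the remaining roots are the complex-conjugate pair λ ≈ -5.0566 ± 4.9018i. Their product equals the constant term, so |λ|^2 ≈ 49.597 and |λ| ≈ 7.0425.
Thus the eigenvalues (to 4 decimals) are 4.1132 (modulus 4.1132); -5.0566 ± 4.9018i (modulus 7.0425). The spectral radius is the largest modulus: r(A) ≈ 7.0425. (Cross-check: r(A) ≤ ||A||_2 ≈ 8.6947; equality holds whenever A is normal, though it can also hold for some non-normal A.)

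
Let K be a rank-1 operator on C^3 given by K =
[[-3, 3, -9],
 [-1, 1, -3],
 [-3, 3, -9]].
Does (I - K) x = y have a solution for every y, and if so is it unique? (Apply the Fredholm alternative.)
(I - K) is invertible (det(I - K) = 12 ≠ 0), so for every y in C^3 the equation (I - K) x = y has a unique solution.

K has rank 1, so it is an outer product K = u v^T: every row of K is a multiple of one row vector. Reading off the entries, u = (-3, -1, -3) and v = (1, -1, 3) (row i of K equals u_i·v^T). A rank-one matrix u v^T satisfies K u = u (v·u) and kills the (2)-dimensional subspace v^⊥, so its characteristic polynomial is lambda^2 (lambda - v·u) with v·u = tr K = -11. Hence the eigenvalues of I - K are 1 (multiplicity 2) and 1 - (-11) = 12, so det(I - K) = 12. (Direct check: I - K =
[[4, -3, 9],
 [1, 0, 3],
 [3, -3, 10]]
has determinant 12.) The finite-dimensional Fredholm alternative says: either (I - K) is invertible, or ker(I - K) ≠ {0} and then range(I - K) = ker((I - K)^*)^⊥, with dim ker(I - K) = dim ker((I - K)^*). Since det(I - K) ≠ 0, 1 is not an eigenvalue of K and ker(I - K) = {0}, so we are in the first case: for every y there is a unique x = (I - K)^(-1) y. Explicitly, by the Sherman–Morrison formula, (I - u v^T)^(-1) = I + u v^T/(1 - v·u), i.e. (I - K)^(-1) = I + K/(12).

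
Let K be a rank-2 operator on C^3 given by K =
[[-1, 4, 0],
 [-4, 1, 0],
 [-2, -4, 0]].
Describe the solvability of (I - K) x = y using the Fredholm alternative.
(I - K) is invertible (det(I - K) = 16 ≠ 0), so for every y in C^3 the equation (I - K) x = y has a unique solution.

K has rank 2 and factors as K = U V^T = u1 v1^T + u2 v2^T with u1 = (-2, -3, 0), v1 = (1, -1, 0), u2 = (-1, 1, 2), v2 = (-1, -2, 0) (multiplying out reproduces the displayed K). The nonzero eigenvalues of U V^T coincide with those of the 2 x 2 matrix G = V^T U = [[v1·u1, v1·u2], [v2·u1, v2·u2]] = [[1, -2], [8, -1]], and by the Sylvester determinant identity det(I_3 - U V^T) = det(I_2 - V^T U) = det([[0, 2], [-8, 2]]) = (0)(2) - (2)(-8) = 16. (Direct check: I - K =
[[2, -4, 0],
 [4, 0, 0],
 [2, 4, 1]]
has determinant 16.) The finite-dimensional Fredholm alternative says: either (I - K) is invertible, or ker(I - K) ≠ {0} and then range(I - K) = ker((I - K)^*)^⊥, with dim ker(I - K) = dim ker((I - K)^*). Since det(I - K) ≠ 0, 1 is not an eigenvalue of K and ker(I - K) = {0}, so we are in the first case: for every y there is a unique x = (I - K)^(-1) y. (Explicitly, by the Woodbury identity, (I - U V^T)^(-1) = I + U (I_2 - G)^(-1) V^T.)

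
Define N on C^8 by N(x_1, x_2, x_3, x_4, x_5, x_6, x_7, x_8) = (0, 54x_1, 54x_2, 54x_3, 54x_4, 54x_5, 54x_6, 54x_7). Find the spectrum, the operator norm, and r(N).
sigma(N) = {0}; ||N|| = 54; r(N) = 0. (N is nilpotent with N^8 = 0.)

On C^8, N is a strictly lower-triangular matrix with 54 on the subdiagonal and zeros elsewhere, so its characteristic polynomial is lambda^8 and every eigenvalue is 0: sigma(N) = {0}. For the operator norm, N e_i = 54e_{i+1} for i = 1, ..., 7 and N e_8 = 0, so the singular values of N are 54 (with multiplicity 7) and 0; hence ||N|| = 54. The spectral radius r(N) = max|lambda| = 0. Note ||N|| > r(N) — characteristic of non-normal nilpotent operators. Indeed N^8 = 0.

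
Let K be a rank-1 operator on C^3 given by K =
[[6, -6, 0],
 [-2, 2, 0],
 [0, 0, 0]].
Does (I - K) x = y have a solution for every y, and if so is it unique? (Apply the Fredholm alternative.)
(I - K) is invertible (det(I - K) = -7 ≠ 0), so for every y in C^3 the equation (I - K) x = y has a unique solution.

K has rank 1, so it is an outer product K = u v^T: every row of K is a multiple of one row vector. Reading off the entries, u = (3, -1, 0) and v = (2, -2, 0) (row i of K equals u_i·v^T). A rank-one matrix u v^T satisfies K u = u (v·u) and kills the (2)-dimensional subspace v^⊥, so its characteristic polynomial is lambda^2 (lambda - v·u) with v·u = tr K = 8. Hence the eigenvalues of I - K are 1 (multiplicity 2) and 1 - (8) = -7, so det(I - K) = -7. (Direct check: I - K =
[[-5, 6, 0],
 [2, -1, 0],
 [0, 0, 1]]
has determinant -7.) The finite-dimensional Fredholm alternative says: either (I - K) is invertible, or ker(I - K) ≠ {0} and then range(I - K) = ker((I - K)^*)^⊥, with dim ker(I - K) = dim ker((I - K)^*). Since det(I - K) ≠ 0, 1 is not an eigenvalue of K and ker(I - K) = {0}, so we are in the first case: for every y there is a unique x = (I - K)^(-1) y. Explicitly, by the Sherman–Morrison formula, (I - u v^T)^(-1) = I + u v^T/(1 - v·u), i.e. (I - K)^(-1) = I + K/(-7).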